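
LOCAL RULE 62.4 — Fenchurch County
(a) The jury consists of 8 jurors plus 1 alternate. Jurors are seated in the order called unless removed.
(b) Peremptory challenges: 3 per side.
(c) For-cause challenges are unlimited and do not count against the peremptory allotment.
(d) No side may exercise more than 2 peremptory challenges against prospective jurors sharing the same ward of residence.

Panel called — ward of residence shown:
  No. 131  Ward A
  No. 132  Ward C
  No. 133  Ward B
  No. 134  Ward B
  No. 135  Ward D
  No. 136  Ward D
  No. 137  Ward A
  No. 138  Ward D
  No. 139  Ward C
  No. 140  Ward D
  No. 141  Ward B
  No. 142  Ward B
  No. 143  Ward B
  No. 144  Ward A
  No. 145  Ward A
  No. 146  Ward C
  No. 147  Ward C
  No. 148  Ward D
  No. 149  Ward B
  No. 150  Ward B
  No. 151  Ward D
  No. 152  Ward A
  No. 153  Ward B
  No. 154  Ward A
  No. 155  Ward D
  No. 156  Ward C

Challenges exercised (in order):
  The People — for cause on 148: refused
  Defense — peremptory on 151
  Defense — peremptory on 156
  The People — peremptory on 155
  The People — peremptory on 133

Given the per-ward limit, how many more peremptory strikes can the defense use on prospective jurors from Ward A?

1

Defense peremptories so far: #151, #156 — 2 of 3 used, 1 left overall.
Against Ward A: none yet — per-ward cap 2 leaves 2.
Binding limit: min(1, 2) = 1.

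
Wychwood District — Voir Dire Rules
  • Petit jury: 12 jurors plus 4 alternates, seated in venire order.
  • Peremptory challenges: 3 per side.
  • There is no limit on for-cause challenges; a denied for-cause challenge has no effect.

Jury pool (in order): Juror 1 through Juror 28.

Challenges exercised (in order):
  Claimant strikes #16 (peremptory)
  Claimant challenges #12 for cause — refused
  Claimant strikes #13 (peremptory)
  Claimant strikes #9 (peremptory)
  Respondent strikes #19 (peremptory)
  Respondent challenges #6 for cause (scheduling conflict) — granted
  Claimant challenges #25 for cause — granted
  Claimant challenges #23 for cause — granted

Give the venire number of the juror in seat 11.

14

Removed: #6, #9, #13, #16, #19, #23, #25. (#12 stays — for-cause denied.)
Filling seats in venire order through position 11: #1, #2, #3, #4, #5, #7, #8, #10, #11, #12, #14.
So seat 11 is #14.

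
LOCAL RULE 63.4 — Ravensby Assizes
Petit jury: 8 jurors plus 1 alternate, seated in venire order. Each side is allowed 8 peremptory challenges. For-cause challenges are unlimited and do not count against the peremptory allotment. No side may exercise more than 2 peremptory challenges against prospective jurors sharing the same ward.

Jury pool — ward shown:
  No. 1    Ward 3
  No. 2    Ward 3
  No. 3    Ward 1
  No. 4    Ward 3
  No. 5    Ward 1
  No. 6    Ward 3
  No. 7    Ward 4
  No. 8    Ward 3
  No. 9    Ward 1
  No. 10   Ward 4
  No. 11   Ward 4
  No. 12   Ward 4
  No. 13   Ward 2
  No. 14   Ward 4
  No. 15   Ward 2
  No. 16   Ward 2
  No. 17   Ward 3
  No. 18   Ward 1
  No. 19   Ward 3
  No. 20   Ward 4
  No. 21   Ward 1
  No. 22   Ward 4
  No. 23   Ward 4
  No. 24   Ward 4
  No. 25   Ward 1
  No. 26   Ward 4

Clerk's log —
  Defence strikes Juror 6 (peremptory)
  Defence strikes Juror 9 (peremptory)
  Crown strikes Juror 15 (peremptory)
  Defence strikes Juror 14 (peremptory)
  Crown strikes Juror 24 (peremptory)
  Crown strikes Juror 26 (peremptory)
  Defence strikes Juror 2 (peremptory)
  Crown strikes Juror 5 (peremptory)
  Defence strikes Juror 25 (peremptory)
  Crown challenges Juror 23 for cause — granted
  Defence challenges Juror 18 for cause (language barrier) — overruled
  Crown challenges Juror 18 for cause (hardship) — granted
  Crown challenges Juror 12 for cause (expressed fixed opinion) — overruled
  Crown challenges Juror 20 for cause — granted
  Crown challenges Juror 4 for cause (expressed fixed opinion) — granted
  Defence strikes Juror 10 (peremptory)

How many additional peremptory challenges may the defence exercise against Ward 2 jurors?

2

Defence peremptories so far: #6, #9, #14, #2, #25, #10 — 6 of 8 used, 2 left overall.
Against Ward 2: none yet — per-ward cap 2 leaves 2.
Binding limit: min(2, 2) = 2.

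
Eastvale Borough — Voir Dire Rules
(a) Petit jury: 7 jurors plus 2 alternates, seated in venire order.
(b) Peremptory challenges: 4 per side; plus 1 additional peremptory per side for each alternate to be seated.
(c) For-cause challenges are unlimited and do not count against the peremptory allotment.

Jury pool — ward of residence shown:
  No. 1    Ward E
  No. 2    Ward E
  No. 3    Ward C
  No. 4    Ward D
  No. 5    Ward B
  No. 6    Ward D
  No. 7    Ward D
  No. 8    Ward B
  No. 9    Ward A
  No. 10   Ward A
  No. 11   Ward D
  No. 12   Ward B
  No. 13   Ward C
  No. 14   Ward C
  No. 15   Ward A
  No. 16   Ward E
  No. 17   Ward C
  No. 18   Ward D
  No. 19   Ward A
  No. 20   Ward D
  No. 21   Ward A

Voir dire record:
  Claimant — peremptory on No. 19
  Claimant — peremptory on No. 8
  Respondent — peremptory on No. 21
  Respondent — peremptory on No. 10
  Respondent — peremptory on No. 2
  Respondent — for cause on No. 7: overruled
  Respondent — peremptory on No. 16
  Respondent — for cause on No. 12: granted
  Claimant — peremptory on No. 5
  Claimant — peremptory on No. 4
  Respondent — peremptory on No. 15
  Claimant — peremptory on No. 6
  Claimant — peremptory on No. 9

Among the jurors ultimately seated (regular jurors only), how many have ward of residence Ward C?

4

Removed: #2, #4, #5, #6, #8, #9, #10, #12, #15, #16, #19, #21.
Seated jurors 1–7: #1, #3, #7, #11, #13, #14, #17 (alternates #18, #20 not counted).
Of those, in Ward C: #3, #13, #14, #17 → 4.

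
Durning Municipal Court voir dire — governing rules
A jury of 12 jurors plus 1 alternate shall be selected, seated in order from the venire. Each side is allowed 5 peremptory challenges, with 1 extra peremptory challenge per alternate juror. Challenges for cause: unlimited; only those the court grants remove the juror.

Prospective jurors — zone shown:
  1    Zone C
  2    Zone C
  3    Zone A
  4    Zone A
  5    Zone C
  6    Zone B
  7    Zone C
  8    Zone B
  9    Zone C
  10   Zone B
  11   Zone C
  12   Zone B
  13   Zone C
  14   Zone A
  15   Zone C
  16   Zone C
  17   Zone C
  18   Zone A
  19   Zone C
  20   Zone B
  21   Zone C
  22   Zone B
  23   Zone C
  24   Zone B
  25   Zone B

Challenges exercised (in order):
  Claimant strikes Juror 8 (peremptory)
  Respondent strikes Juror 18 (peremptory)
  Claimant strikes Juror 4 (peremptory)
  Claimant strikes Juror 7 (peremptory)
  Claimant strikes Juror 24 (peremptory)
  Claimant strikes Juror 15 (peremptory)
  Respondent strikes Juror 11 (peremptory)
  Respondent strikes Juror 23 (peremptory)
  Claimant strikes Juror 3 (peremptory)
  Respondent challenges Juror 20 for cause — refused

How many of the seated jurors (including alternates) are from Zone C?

Removed: #3, #4, #7, #8, #11, #15, #18, #23, #24.
Seated (13 incl. alternates): #1, #2, #5, #6, #9, #10, #12, #13, #14, #16, #17, #19, #20.
Of those, in Zone C: #1, #2, #5, #9, #13, #16, #17, #19 → 8.

8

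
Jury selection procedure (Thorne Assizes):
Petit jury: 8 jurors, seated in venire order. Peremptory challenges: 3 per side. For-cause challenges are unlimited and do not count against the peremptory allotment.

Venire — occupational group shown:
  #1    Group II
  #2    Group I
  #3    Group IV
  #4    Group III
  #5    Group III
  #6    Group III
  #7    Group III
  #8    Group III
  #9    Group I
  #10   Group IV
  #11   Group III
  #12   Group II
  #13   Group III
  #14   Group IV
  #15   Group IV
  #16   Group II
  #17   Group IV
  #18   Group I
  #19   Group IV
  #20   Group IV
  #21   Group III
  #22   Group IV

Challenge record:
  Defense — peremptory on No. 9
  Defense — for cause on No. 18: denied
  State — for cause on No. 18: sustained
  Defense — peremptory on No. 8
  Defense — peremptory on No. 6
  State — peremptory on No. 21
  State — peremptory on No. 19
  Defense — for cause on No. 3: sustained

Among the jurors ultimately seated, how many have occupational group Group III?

Removed: #3, #6, #8, #9, #18, #19, #21.
Seated jurors 1–8: #1, #2, #4, #5, #7, #10, #11, #12.
Of those, in Group III: #4, #5, #7, #11 → 4.

4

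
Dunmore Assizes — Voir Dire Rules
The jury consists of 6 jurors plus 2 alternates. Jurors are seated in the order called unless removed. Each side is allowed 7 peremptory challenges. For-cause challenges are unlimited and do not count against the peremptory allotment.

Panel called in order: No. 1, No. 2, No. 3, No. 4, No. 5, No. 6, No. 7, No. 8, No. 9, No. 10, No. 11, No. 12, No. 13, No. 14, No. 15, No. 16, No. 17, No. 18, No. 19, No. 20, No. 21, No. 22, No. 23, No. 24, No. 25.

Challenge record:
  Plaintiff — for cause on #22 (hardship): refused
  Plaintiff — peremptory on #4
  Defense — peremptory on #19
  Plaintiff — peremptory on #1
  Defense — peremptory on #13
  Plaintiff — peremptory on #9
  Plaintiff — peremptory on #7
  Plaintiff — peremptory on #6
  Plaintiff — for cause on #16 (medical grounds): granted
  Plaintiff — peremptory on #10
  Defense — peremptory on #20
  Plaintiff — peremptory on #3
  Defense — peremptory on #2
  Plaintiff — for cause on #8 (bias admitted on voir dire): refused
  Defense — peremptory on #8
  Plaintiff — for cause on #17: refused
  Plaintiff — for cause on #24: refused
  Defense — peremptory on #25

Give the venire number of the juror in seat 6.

Removed: #1, #2, #3, #4, #6, #7, #8, #9, #10, #13, #16, #19, #20, #25. (#17, #22, #24 stay — for-cause denied.)
Filling seats in venire order through position 6: #5, #11, #12, #14, #15, #17.
So seat 6 is #17.

17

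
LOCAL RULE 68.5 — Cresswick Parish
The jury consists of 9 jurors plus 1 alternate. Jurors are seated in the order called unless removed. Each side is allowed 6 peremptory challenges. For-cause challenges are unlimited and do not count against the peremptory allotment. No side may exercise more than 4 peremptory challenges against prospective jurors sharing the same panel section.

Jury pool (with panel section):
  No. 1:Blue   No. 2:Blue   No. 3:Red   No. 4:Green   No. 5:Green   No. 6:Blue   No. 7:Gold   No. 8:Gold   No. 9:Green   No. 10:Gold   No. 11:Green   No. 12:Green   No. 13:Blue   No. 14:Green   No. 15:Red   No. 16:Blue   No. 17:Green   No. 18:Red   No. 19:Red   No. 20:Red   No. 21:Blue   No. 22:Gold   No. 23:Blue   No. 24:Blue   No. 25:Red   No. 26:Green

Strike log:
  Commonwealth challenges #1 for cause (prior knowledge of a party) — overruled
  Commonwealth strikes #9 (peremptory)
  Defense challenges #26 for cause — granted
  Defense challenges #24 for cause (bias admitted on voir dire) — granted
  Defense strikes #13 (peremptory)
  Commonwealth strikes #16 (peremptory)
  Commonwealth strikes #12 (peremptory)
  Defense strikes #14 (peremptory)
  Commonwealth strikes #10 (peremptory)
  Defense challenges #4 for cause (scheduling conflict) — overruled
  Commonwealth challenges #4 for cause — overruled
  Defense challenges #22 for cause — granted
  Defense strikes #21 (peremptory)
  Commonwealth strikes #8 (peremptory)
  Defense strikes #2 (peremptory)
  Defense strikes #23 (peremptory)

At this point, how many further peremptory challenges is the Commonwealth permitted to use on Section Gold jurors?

Commonwealth peremptories so far: #9, #16, #12, #10, #8 — 5 of 6 used, 1 left overall.
Against Section Gold: #10, #8 — 2 used; per-section cap 4 leaves 2.
Binding limit: min(1, 2) = 1.

1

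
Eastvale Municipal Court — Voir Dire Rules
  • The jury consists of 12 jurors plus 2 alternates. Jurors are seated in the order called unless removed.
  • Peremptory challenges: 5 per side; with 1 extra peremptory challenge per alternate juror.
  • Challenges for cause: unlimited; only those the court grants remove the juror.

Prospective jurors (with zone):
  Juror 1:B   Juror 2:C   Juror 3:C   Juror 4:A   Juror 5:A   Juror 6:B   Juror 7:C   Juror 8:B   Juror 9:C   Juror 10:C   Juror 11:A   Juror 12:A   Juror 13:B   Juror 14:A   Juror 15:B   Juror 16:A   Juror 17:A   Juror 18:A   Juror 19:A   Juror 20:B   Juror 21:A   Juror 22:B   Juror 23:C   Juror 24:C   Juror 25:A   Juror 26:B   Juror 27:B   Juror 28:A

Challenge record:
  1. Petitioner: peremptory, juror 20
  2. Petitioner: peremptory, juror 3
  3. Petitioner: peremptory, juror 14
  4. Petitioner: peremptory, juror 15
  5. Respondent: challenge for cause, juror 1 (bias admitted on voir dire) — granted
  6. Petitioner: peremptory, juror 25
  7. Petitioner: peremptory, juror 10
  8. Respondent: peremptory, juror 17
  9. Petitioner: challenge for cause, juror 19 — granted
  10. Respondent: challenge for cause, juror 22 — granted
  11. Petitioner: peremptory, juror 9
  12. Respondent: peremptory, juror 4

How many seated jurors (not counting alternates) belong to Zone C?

3

Removed: #1, #3, #4, #9, #10, #14, #15, #17, #19, #20, #22, #25.
Seated jurors 1–12: #2, #5, #6, #7, #8, #11, #12, #13, #16, #18, #21, #23 (alternates #24, #26 not counted).
Of those, in Zone C: #2, #7, #23 → 3.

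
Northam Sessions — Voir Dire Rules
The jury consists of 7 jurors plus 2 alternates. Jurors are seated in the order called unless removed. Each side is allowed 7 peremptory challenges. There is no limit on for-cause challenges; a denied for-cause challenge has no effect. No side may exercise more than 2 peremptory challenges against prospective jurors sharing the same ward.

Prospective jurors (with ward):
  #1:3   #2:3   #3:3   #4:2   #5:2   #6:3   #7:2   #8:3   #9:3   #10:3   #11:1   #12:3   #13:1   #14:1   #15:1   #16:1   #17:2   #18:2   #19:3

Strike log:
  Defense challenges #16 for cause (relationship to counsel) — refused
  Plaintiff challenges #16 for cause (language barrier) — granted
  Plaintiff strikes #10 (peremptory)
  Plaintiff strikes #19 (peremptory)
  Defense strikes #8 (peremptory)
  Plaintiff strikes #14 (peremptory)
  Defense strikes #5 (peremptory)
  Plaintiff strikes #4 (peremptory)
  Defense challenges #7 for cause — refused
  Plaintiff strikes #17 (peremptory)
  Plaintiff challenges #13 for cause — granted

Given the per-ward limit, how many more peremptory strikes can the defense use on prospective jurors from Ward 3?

Defense peremptories so far: #8, #5 — 2 of 7 used, 5 left overall.
Against Ward 3: #8 — 1 used; per-ward cap 2 leaves 1.
Binding limit: min(5, 1) = 1.

1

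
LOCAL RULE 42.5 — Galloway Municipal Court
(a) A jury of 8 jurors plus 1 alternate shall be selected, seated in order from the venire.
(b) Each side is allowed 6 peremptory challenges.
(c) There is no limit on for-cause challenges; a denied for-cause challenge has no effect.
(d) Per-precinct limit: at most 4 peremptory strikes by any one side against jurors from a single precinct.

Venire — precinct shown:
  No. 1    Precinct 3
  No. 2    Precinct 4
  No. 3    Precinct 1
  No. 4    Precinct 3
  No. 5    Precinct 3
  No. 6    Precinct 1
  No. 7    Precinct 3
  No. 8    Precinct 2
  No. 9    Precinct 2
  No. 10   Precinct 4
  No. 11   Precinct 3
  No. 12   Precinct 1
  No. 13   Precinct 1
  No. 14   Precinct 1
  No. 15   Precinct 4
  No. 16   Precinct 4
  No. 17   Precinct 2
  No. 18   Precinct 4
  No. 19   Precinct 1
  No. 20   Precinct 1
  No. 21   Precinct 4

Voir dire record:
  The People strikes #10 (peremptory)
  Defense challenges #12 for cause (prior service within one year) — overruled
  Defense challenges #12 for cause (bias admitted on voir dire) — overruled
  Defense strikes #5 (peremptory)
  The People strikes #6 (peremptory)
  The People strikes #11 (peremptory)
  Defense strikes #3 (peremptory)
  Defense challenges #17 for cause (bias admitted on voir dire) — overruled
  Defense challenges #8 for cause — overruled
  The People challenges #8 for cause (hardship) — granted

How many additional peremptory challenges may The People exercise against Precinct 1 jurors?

The People peremptories so far: #10, #6, #11 — 3 of 6 used, 3 left overall.
Against Precinct 1: #6 — 1 used; per-precinct cap 4 leaves 3.
Binding limit: min(3, 3) = 3.

3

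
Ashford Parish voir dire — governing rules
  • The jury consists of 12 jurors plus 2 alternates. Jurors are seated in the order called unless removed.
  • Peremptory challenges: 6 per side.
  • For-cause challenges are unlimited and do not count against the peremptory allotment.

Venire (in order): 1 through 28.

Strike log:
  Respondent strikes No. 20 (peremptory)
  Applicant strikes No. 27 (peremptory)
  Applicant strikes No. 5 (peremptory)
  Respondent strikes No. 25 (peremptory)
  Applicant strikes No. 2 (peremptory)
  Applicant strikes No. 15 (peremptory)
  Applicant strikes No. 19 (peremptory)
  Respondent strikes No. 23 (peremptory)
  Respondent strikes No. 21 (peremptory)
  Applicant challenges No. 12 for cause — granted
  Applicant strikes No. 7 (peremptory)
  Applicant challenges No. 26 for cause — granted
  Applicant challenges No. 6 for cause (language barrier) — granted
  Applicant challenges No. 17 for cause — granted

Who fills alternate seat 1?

Removed: #2, #5, #6, #7, #12, #15, #17, #19, #20, #21, #23, #25, #26, #27.
Seating in order: seats 1–12 → #1, #3, #4, #8, #9, #10, #11, #13, #14, #16, #18, #22; alternates → #24, #28.
So alternate 1 is #24.

24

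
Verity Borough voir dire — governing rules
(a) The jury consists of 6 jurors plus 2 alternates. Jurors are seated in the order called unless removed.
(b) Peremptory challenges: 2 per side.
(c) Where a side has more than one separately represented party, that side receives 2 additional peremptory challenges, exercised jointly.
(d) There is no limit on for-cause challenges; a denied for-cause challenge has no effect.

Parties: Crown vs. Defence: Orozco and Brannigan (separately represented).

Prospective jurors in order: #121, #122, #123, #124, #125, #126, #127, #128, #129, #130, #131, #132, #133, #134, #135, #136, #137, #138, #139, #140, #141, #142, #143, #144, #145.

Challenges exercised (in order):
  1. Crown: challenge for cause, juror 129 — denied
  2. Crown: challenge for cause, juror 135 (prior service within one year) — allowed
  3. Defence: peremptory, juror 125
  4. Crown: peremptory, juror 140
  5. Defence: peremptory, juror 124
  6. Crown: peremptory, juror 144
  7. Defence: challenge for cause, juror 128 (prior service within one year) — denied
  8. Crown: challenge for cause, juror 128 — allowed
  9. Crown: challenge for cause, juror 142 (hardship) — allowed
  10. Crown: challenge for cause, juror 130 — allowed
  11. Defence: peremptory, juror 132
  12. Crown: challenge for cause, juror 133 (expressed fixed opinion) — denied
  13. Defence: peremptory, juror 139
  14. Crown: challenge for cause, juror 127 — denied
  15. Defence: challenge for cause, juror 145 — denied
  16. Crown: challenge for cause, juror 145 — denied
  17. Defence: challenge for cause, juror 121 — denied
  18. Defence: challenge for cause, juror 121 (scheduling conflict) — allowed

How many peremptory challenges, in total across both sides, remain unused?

0

Crown allotment: 2. Defence allotment: 2 base + 2 multi-party = 4.
Crown peremptories used: #140, #144 — 2 (for-cause on #129, #135, #128, #142, #130, #133, #127, #145 don't count).
Defence peremptories used: #125, #124, #132, #139 — 4 (for-cause on #128, #145, #121, #121 don't count).
Remaining: (2 − 2) + (4 − 4) = 0.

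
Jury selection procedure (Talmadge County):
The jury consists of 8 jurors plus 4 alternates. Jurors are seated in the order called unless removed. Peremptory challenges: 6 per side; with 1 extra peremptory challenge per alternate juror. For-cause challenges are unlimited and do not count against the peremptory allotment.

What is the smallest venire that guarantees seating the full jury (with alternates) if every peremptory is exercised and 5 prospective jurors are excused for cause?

Seats to fill: 8 + 4 alternates = 12.
Peremptories: 6 + 1×4 = 10 per side × 2 sides = 20.
For-cause removals: 5.
Minimum venire: 12 + 20 + 5 = 37.

37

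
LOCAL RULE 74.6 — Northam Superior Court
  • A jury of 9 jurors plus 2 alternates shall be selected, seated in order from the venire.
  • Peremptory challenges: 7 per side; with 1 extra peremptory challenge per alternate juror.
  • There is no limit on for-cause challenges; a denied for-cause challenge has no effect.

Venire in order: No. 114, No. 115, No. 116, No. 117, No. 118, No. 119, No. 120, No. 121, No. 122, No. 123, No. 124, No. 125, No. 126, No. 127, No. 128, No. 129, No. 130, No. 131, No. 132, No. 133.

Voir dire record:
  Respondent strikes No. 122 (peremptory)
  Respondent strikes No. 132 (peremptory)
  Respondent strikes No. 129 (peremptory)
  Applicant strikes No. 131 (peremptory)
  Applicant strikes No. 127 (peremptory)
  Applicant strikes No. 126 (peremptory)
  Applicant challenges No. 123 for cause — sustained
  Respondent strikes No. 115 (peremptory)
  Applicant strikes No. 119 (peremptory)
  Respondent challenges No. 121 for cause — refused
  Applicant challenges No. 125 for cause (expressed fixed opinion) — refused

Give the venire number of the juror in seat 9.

Removed: #115, #119, #122, #123, #126, #127, #129, #131, #132. (#121, #125 stay — for-cause denied.)
Filling seats in venire order through position 9: #114, #116, #117, #118, #120, #121, #124, #125, #128.
So seat 9 is #128.

128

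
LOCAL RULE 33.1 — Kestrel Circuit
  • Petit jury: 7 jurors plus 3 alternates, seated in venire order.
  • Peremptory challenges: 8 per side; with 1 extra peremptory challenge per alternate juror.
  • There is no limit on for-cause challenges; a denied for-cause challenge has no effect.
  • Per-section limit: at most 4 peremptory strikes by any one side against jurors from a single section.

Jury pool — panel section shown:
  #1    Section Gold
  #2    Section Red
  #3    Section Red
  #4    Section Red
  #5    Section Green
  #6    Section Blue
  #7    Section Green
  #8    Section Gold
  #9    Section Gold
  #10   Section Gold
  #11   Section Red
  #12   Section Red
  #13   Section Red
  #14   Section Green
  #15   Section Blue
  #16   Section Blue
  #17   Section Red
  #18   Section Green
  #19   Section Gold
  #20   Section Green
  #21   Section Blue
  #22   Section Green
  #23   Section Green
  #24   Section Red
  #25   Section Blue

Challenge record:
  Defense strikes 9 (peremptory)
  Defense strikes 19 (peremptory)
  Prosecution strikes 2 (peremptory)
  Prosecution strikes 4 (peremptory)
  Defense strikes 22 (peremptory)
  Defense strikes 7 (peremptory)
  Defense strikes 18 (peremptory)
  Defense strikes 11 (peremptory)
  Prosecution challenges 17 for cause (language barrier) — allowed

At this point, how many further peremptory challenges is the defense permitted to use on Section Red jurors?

Defense peremptories so far: #9, #19, #22, #7, #18, #11 — 6 of 11 used, 5 left overall.
Against Section Red: #11 — 1 used; per-section cap 4 leaves 3.
Binding limit: min(5, 3) = 3.

3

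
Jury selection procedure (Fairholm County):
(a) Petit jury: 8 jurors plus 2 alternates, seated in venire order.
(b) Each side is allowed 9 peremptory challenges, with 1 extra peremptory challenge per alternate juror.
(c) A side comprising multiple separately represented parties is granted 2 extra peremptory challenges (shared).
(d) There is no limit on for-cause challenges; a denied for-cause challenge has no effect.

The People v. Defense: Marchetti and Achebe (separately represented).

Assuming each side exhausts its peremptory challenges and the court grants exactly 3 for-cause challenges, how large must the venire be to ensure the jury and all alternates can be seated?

Seats to fill: 8 + 2 alternates = 10.
Peremptories — The People: 9 + 1×2 = 11; Defense: 9 + 1×2 + 2 = 13; total 24.
For-cause removals: 3.
Minimum venire: 10 + 24 + 3 = 37.

37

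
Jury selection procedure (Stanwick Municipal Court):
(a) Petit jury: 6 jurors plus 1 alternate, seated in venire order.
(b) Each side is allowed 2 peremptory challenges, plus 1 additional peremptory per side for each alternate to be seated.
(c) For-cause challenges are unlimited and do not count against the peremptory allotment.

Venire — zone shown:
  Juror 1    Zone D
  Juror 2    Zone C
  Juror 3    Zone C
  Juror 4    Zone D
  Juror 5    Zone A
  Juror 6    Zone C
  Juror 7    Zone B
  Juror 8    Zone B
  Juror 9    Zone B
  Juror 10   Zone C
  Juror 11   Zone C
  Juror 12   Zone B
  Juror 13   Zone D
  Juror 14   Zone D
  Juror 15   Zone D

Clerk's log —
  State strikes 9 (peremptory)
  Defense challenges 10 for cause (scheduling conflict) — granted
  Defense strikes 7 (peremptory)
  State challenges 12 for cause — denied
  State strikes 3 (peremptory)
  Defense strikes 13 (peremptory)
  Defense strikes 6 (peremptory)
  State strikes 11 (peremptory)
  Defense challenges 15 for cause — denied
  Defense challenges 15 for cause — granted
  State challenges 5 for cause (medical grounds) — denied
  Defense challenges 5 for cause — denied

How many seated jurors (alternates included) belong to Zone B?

2

Removed: #3, #6, #7, #9, #10, #11, #13, #15.
Seated (7 incl. alternates): #1, #2, #4, #5, #8, #12, #14.
Of those, in Zone B: #8, #12 → 2.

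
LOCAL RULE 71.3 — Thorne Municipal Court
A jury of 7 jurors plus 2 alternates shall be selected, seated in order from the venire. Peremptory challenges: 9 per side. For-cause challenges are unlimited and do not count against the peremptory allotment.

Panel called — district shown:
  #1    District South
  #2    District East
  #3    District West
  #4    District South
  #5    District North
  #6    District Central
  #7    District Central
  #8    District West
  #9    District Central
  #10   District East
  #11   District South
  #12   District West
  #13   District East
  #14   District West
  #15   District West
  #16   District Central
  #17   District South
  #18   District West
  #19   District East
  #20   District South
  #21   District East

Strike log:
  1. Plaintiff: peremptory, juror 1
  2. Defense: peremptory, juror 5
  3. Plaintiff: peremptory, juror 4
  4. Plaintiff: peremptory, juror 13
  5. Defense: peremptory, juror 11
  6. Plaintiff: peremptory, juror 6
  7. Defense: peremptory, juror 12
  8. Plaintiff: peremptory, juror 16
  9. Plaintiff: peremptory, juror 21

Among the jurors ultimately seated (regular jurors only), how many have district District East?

Removed: #1, #4, #5, #6, #11, #12, #13, #16, #21.
Seated jurors 1–7: #2, #3, #7, #8, #9, #10, #14 (alternates #15, #17 not counted).
Of those, in District East: #2, #10 → 2.

2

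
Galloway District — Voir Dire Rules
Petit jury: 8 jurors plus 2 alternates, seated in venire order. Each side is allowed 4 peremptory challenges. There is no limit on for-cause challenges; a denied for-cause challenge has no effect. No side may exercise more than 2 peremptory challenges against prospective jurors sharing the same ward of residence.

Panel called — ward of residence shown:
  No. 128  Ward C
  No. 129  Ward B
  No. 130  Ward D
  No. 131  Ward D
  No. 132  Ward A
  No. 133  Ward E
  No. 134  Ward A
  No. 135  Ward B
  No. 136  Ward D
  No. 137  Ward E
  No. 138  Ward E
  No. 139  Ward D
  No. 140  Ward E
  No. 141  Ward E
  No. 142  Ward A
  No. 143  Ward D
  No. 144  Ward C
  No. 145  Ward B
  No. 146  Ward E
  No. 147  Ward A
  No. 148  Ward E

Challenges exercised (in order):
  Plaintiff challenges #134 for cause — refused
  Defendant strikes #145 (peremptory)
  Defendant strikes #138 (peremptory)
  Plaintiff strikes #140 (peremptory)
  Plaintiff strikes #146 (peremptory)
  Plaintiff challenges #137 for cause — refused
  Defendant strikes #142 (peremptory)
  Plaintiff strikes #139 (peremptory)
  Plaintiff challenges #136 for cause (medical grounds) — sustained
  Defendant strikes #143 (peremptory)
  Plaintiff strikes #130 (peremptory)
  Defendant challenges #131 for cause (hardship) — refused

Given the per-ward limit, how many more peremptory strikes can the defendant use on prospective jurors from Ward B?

0

Defendant peremptories so far: #145, #138, #142, #143 — 4 of 4 used, 0 left overall.
Against Ward B: #145 — 1 used; per-ward cap 2 leaves 1.
Binding limit: min(0, 1) = 0.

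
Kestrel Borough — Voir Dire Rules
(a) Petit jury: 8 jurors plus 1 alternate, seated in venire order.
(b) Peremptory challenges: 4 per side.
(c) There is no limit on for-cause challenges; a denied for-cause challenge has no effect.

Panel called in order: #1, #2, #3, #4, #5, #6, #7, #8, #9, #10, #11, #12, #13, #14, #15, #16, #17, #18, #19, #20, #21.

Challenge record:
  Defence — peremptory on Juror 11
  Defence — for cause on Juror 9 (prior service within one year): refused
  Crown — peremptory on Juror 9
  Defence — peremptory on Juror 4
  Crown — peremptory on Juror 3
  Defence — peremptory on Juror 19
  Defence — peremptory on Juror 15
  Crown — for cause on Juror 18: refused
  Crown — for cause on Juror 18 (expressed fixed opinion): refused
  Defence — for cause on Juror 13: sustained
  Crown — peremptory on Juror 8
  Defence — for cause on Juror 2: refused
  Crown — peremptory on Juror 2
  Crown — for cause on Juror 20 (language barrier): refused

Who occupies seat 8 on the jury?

16

Removed: #2, #3, #4, #8, #9, #11, #13, #15, #19. (#18, #20 stay — for-cause denied.)
Filling seats in venire order through position 8: #1, #5, #6, #7, #10, #12, #14, #16.
So seat 8 is #16.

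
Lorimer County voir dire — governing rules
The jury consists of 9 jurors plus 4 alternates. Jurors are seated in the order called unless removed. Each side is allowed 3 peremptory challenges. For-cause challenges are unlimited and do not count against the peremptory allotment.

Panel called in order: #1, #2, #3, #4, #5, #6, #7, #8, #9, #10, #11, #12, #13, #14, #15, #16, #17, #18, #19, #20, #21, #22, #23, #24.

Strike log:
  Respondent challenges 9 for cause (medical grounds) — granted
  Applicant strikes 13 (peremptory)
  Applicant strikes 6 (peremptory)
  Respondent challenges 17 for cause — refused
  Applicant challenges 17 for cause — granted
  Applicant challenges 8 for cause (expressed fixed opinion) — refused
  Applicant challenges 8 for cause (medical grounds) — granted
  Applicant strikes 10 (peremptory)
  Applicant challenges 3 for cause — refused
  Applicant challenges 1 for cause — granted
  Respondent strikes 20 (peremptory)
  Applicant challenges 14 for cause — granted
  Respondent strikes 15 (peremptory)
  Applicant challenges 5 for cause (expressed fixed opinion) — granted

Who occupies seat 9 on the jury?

19

Removed: #1, #5, #6, #8, #9, #10, #13, #14, #15, #17, #20. (#3 stays — for-cause denied.)
Filling seats in venire order through position 9: #2, #3, #4, #7, #11, #12, #16, #18, #19.
So seat 9 is #19.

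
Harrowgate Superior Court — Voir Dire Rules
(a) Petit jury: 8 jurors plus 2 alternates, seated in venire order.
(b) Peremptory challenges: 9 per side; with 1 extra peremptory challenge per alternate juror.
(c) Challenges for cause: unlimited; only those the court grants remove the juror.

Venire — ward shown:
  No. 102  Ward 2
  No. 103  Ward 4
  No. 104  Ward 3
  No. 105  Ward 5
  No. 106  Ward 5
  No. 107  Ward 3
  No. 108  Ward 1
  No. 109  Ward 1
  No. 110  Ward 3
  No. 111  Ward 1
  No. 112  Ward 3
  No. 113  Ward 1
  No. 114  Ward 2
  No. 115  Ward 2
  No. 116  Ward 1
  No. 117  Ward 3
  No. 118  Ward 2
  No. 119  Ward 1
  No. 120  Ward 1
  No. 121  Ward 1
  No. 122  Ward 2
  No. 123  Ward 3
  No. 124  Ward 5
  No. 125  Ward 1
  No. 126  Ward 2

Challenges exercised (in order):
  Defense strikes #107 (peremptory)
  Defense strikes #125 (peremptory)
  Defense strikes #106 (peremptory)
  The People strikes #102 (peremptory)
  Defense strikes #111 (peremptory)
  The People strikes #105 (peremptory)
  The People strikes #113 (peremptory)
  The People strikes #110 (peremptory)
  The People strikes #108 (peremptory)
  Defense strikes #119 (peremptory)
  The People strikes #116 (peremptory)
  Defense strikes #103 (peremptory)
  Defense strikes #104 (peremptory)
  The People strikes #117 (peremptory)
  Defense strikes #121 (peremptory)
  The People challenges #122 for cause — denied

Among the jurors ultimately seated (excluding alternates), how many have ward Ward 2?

4

Removed: #102, #103, #104, #105, #106, #107, #108, #110, #111, #113, #116, #117, #119, #121, #125.
Seated jurors 1–8: #109, #112, #114, #115, #118, #120, #122, #123 (alternates #124, #126 not counted).
Of those, in Ward 2: #114, #115, #118, #122 → 4.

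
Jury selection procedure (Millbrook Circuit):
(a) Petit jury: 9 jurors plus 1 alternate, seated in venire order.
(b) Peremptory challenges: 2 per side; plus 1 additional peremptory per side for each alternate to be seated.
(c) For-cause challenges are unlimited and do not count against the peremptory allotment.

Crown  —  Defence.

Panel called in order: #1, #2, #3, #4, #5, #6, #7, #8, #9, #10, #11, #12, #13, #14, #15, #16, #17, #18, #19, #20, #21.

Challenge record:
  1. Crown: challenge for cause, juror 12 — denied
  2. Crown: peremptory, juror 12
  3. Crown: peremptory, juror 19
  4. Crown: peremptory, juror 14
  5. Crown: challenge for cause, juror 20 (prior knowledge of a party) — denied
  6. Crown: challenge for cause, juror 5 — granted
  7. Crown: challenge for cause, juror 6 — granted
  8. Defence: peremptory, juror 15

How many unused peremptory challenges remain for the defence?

Defence allotment: 2 base + 1 × 1 alternate = 3.
Defence peremptories used: #15 — 1.
Remaining: 3 − 1 = 2.

2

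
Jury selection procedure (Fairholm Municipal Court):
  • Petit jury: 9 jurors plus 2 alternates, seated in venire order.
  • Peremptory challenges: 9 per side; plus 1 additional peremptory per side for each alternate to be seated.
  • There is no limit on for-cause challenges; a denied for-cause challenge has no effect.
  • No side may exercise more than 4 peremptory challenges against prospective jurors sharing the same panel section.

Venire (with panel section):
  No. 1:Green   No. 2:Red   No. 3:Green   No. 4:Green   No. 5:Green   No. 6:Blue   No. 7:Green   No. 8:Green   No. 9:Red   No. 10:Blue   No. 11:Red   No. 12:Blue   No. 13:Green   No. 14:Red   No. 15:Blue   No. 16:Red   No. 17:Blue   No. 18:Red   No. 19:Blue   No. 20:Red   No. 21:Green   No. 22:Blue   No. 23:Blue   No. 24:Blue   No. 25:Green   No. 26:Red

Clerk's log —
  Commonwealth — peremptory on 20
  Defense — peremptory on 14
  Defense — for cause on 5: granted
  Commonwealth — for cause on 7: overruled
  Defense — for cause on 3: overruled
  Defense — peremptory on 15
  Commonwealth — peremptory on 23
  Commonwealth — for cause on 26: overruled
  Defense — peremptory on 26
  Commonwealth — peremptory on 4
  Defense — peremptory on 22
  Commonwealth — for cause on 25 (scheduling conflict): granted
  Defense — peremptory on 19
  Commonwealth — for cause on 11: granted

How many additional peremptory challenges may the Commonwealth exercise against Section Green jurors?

3

Commonwealth peremptories so far: #20, #23, #4 — 3 of 11 used, 8 left overall.
Against Section Green: #4 — 1 used; per-section cap 4 leaves 3.
Binding limit: min(8, 3) = 3.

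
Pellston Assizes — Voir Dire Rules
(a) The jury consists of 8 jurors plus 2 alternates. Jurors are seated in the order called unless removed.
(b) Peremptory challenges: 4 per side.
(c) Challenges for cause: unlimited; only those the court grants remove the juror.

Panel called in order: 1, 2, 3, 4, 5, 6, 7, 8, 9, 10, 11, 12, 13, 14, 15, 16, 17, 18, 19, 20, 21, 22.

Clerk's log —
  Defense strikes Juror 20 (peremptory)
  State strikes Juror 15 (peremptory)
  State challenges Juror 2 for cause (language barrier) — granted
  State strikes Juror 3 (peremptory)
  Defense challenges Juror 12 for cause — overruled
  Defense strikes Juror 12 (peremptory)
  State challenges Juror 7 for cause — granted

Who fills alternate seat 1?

Removed: #2, #3, #7, #12, #15, #20.
Seating in order: seats 1–8 → #1, #4, #5, #6, #8, #9, #10, #11; alternates → #13, #14.
So alternate 1 is #13.

13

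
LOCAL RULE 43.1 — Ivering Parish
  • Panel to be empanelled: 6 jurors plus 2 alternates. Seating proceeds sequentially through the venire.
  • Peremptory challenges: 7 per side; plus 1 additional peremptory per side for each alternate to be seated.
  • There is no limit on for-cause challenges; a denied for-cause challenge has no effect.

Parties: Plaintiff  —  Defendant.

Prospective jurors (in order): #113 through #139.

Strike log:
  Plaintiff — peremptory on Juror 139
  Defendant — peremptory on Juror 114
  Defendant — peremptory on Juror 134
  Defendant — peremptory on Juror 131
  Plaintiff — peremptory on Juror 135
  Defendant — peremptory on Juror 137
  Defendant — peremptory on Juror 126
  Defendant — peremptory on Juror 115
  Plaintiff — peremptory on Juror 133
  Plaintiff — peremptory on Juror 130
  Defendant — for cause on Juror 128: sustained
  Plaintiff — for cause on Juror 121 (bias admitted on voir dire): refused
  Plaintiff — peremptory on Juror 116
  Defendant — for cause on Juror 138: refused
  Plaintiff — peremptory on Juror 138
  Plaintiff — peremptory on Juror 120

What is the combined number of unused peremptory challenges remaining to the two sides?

5

Plaintiff allotment: 7 base + 1 × 2 alternates = 9. Defendant allotment: 7 base + 1 × 2 alternates = 9.
Plaintiff peremptories used: #139, #135, #133, #130, #116, #138, #120 — 7 (the for-cause on #121 doesn't count).
Defendant peremptories used: #114, #134, #131, #137, #126, #115 — 6 (for-cause on #128, #138 don't count).
Remaining: (9 − 7) + (9 − 6) = 5.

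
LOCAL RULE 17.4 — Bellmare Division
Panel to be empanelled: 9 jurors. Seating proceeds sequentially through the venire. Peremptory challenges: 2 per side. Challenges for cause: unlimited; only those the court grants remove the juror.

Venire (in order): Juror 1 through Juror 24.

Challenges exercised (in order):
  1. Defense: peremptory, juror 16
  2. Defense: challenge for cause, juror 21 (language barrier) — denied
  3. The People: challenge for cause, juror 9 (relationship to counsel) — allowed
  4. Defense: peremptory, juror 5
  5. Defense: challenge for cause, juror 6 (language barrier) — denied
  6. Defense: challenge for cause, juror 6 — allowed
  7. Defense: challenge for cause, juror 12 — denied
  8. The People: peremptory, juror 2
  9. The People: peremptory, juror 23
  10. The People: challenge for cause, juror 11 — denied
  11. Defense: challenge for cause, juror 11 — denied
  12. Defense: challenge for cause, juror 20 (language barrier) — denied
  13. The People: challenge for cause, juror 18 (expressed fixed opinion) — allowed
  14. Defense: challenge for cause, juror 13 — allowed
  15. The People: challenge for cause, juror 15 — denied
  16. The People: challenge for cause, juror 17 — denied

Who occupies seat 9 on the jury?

14

Removed: #2, #5, #6, #9, #13, #16, #18, #23. (#11, #12, #15, #17, #20, #21 stay — for-cause denied.)
Seating in order: seats 1–9 → #1, #3, #4, #7, #8, #10, #11, #12, #14.
So seat 9 is #14.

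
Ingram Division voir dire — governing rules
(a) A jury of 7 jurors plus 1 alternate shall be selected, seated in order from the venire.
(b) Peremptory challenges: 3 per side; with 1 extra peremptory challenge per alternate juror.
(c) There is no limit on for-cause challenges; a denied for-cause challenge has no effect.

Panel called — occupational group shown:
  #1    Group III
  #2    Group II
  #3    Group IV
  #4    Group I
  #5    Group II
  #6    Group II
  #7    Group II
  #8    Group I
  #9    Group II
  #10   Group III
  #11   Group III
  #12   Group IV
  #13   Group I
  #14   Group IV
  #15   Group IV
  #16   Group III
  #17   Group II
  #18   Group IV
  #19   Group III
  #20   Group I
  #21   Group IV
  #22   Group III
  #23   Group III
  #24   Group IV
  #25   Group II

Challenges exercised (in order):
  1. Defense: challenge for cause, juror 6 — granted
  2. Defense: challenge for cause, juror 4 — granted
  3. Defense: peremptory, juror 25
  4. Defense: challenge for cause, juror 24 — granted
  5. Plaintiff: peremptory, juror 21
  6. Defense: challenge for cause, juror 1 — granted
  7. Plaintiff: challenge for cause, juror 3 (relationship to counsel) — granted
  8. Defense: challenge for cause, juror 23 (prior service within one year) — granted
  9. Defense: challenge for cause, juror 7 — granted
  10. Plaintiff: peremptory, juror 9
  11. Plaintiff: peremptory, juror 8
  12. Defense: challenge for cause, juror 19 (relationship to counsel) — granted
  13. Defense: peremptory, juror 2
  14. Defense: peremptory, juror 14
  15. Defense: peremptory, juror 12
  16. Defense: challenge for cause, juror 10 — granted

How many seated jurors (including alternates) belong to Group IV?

2

Removed: #1, #2, #3, #4, #6, #7, #8, #9, #10, #12, #14, #19, #21, #23, #24, #25.
Seated (8 incl. alternates): #5, #11, #13, #15, #16, #17, #18, #20.
Of those, in Group IV: #15, #18 → 2.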